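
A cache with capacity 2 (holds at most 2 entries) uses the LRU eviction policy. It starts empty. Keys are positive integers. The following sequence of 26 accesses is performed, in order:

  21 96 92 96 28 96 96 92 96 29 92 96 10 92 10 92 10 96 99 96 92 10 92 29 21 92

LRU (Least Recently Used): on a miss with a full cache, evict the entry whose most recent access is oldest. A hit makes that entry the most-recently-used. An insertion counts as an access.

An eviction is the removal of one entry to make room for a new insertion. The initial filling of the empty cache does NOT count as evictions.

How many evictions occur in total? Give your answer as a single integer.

Answer: 15

Derivation:
LRU simulation (capacity=2):
  1. access 21: MISS. Cache (LRU->MRU): [21]
  2. access 96: MISS. Cache (LRU->MRU): [21 96]
  3. access 92: MISS, evict 21. Cache (LRU->MRU): [96 92]
  4. access 96: HIT. Cache (LRU->MRU): [92 96]
  5. access 28: MISS, evict 92. Cache (LRU->MRU): [96 28]
  6. access 96: HIT. Cache (LRU->MRU): [28 96]
  7. access 96: HIT. Cache (LRU->MRU): [28 96]
  8. access 92: MISS, evict 28. Cache (LRU->MRU): [96 92]
  9. access 96: HIT. Cache (LRU->MRU): [92 96]
  10. access 29: MISS, evict 92. Cache (LRU->MRU): [96 29]
  11. access 92: MISS, evict 96. Cache (LRU->MRU): [29 92]
  12. access 96: MISS, evict 29. Cache (LRU->MRU): [92 96]
  13. access 10: MISS, evict 92. Cache (LRU->MRU): [96 10]
  14. access 92: MISS, evict 96. Cache (LRU->MRU): [10 92]
  15. access 10: HIT. Cache (LRU->MRU): [92 10]
  16. access 92: HIT. Cache (LRU->MRU): [10 92]
  17. access 10: HIT. Cache (LRU->MRU): [92 10]
  18. access 96: MISS, evict 92. Cache (LRU->MRU): [10 96]
  19. access 99: MISS, evict 10. Cache (LRU->MRU): [96 99]
  20. access 96: HIT. Cache (LRU->MRU): [99 96]
  21. access 92: MISS, evict 99. Cache (LRU->MRU): [96 92]
  22. access 10: MISS, evict 96. Cache (LRU->MRU): [92 10]
  23. access 92: HIT. Cache (LRU->MRU): [10 92]
  24. access 29: MISS, evict 10. Cache (LRU->MRU): [92 29]
  25. access 21: MISS, evict 92. Cache (LRU->MRU): [29 21]
  26. access 92: MISS, evict 29. Cache (LRU->MRU): [21 92]
Total: 9 hits, 17 misses, 15 evictions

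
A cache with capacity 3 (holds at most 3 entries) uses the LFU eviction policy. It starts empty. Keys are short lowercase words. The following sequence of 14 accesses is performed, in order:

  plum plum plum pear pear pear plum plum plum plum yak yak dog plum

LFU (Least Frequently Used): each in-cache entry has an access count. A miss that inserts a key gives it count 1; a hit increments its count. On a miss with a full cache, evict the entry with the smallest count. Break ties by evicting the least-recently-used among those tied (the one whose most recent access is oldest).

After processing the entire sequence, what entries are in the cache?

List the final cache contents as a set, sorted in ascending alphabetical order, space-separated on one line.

LFU simulation (capacity=3):
  1. access plum: MISS. Cache: [plum(c=1)]
  2. access plum: HIT, count now 2. Cache: [plum(c=2)]
  3. access plum: HIT, count now 3. Cache: [plum(c=3)]
  4. access pear: MISS. Cache: [pear(c=1) plum(c=3)]
  5. access pear: HIT, count now 2. Cache: [pear(c=2) plum(c=3)]
  6. access pear: HIT, count now 3. Cache: [plum(c=3) pear(c=3)]
  7. access plum: HIT, count now 4. Cache: [pear(c=3) plum(c=4)]
  8. access plum: HIT, count now 5. Cache: [pear(c=3) plum(c=5)]
  9. access plum: HIT, count now 6. Cache: [pear(c=3) plum(c=6)]
  10. access plum: HIT, count now 7. Cache: [pear(c=3) plum(c=7)]
  11. access yak: MISS. Cache: [yak(c=1) pear(c=3) plum(c=7)]
  12. access yak: HIT, count now 2. Cache: [yak(c=2) pear(c=3) plum(c=7)]
  13. access dog: MISS, evict yak(c=2). Cache: [dog(c=1) pear(c=3) plum(c=7)]
  14. access plum: HIT, count now 8. Cache: [dog(c=1) pear(c=3) plum(c=8)]
Total: 10 hits, 4 misses, 1 evictions

Answer: dog pear plum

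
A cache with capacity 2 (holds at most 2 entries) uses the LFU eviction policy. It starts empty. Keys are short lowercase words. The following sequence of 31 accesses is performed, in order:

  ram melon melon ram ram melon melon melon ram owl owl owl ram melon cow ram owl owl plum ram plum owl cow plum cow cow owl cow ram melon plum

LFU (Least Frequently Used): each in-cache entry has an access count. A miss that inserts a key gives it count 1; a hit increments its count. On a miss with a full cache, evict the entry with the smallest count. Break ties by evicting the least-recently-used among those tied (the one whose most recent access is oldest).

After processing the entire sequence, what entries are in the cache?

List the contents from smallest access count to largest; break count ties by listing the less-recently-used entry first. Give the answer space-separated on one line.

LFU simulation (capacity=2):
  1. access ram: MISS. Cache: [ram(c=1)]
  2. access melon: MISS. Cache: [ram(c=1) melon(c=1)]
  3. access melon: HIT, count now 2. Cache: [ram(c=1) melon(c=2)]
  4. access ram: HIT, count now 2. Cache: [melon(c=2) ram(c=2)]
  5. access ram: HIT, count now 3. Cache: [melon(c=2) ram(c=3)]
  6. access melon: HIT, count now 3. Cache: [ram(c=3) melon(c=3)]
  7. access melon: HIT, count now 4. Cache: [ram(c=3) melon(c=4)]
  8. access melon: HIT, count now 5. Cache: [ram(c=3) melon(c=5)]
  9. access ram: HIT, count now 4. Cache: [ram(c=4) melon(c=5)]
  10. access owl: MISS, evict ram(c=4). Cache: [owl(c=1) melon(c=5)]
  11. access owl: HIT, count now 2. Cache: [owl(c=2) melon(c=5)]
  12. access owl: HIT, count now 3. Cache: [owl(c=3) melon(c=5)]
  13. access ram: MISS, evict owl(c=3). Cache: [ram(c=1) melon(c=5)]
  14. access melon: HIT, count now 6. Cache: [ram(c=1) melon(c=6)]
  15. access cow: MISS, evict ram(c=1). Cache: [cow(c=1) melon(c=6)]
  16. access ram: MISS, evict cow(c=1). Cache: [ram(c=1) melon(c=6)]
  17. access owl: MISS, evict ram(c=1). Cache: [owl(c=1) melon(c=6)]
  18. access owl: HIT, count now 2. Cache: [owl(c=2) melon(c=6)]
  19. access plum: MISS, evict owl(c=2). Cache: [plum(c=1) melon(c=6)]
  20. access ram: MISS, evict plum(c=1). Cache: [ram(c=1) melon(c=6)]
  21. access plum: MISS, evict ram(c=1). Cache: [plum(c=1) melon(c=6)]
  22. access owl: MISS, evict plum(c=1). Cache: [owl(c=1) melon(c=6)]
  23. access cow: MISS, evict owl(c=1). Cache: [cow(c=1) melon(c=6)]
  24. access plum: MISS, evict cow(c=1). Cache: [plum(c=1) melon(c=6)]
  25. access cow: MISS, evict plum(c=1). Cache: [cow(c=1) melon(c=6)]
  26. access cow: HIT, count now 2. Cache: [cow(c=2) melon(c=6)]
  27. access owl: MISS, evict cow(c=2). Cache: [owl(c=1) melon(c=6)]
  28. access cow: MISS, evict owl(c=1). Cache: [cow(c=1) melon(c=6)]
  29. access ram: MISS, evict cow(c=1). Cache: [ram(c=1) melon(c=6)]
  30. access melon: HIT, count now 7. Cache: [ram(c=1) melon(c=7)]
  31. access plum: MISS, evict ram(c=1). Cache: [plum(c=1) melon(c=7)]
Total: 13 hits, 18 misses, 16 evictions

Answer: plum melon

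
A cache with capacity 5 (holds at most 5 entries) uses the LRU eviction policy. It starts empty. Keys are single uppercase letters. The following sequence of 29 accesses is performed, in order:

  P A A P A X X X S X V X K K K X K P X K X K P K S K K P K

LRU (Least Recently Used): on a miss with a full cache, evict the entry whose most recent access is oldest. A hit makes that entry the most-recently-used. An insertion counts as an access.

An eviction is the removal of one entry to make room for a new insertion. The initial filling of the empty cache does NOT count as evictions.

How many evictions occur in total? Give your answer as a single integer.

Answer: 2

Derivation:
LRU simulation (capacity=5):
  1. access P: MISS. Cache (LRU->MRU): [P]
  2. access A: MISS. Cache (LRU->MRU): [P A]
  3. access A: HIT. Cache (LRU->MRU): [P A]
  4. access P: HIT. Cache (LRU->MRU): [A P]
  5. access A: HIT. Cache (LRU->MRU): [P A]
  6. access X: MISS. Cache (LRU->MRU): [P A X]
  7. access X: HIT. Cache (LRU->MRU): [P A X]
  8. access X: HIT. Cache (LRU->MRU): [P A X]
  9. access S: MISS. Cache (LRU->MRU): [P A X S]
  10. access X: HIT. Cache (LRU->MRU): [P A S X]
  11. access V: MISS. Cache (LRU->MRU): [P A S X V]
  12. access X: HIT. Cache (LRU->MRU): [P A S V X]
  13. access K: MISS, evict P. Cache (LRU->MRU): [A S V X K]
  14. access K: HIT. Cache (LRU->MRU): [A S V X K]
  15. access K: HIT. Cache (LRU->MRU): [A S V X K]
  16. access X: HIT. Cache (LRU->MRU): [A S V K X]
  17. access K: HIT. Cache (LRU->MRU): [A S V X K]
  18. access P: MISS, evict A. Cache (LRU->MRU): [S V X K P]
  19. access X: HIT. Cache (LRU->MRU): [S V K P X]
  20. access K: HIT. Cache (LRU->MRU): [S V P X K]
  21. access X: HIT. Cache (LRU->MRU): [S V P K X]
  22. access K: HIT. Cache (LRU->MRU): [S V P X K]
  23. access P: HIT. Cache (LRU->MRU): [S V X K P]
  24. access K: HIT. Cache (LRU->MRU): [S V X P K]
  25. access S: HIT. Cache (LRU->MRU): [V X P K S]
  26. access K: HIT. Cache (LRU->MRU): [V X P S K]
  27. access K: HIT. Cache (LRU->MRU): [V X P S K]
  28. access P: HIT. Cache (LRU->MRU): [V X S K P]
  29. access K: HIT. Cache (LRU->MRU): [V X S P K]
Total: 22 hits, 7 misses, 2 evictions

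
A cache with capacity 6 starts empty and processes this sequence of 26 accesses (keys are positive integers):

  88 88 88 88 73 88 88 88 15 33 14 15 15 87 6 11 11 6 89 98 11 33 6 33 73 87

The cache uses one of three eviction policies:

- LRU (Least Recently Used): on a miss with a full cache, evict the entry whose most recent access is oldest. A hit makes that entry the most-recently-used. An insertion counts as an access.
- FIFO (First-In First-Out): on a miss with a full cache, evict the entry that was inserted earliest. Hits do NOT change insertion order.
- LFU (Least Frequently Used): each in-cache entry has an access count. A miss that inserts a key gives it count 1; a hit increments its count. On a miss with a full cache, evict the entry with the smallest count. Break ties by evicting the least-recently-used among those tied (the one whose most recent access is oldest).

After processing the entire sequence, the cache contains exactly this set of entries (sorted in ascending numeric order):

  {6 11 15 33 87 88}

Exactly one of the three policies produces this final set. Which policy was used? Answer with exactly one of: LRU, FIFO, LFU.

Simulating under each policy and comparing final sets:
  LRU: final set = {6 11 33 73 87 98} -> differs
  FIFO: final set = {11 33 73 87 89 98} -> differs
  LFU: final set = {6 11 15 33 87 88} -> MATCHES target
Only LFU produces the target set.

Answer: LFU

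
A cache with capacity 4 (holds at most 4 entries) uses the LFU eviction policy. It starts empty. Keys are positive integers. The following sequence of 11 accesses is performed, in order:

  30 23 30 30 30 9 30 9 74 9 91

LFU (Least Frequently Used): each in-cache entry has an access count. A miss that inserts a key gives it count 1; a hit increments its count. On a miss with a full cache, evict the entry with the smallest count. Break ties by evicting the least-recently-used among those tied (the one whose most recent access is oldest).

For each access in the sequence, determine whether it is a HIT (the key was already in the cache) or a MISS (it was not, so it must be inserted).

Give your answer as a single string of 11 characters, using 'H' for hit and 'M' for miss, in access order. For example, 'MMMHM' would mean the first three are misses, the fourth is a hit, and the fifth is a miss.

Answer: MMHHHMHHMHM

Derivation:
LFU simulation (capacity=4):
  1. access 30: MISS. Cache: [30(c=1)]
  2. access 23: MISS. Cache: [30(c=1) 23(c=1)]
  3. access 30: HIT, count now 2. Cache: [23(c=1) 30(c=2)]
  4. access 30: HIT, count now 3. Cache: [23(c=1) 30(c=3)]
  5. access 30: HIT, count now 4. Cache: [23(c=1) 30(c=4)]
  6. access 9: MISS. Cache: [23(c=1) 9(c=1) 30(c=4)]
  7. access 30: HIT, count now 5. Cache: [23(c=1) 9(c=1) 30(c=5)]
  8. access 9: HIT, count now 2. Cache: [23(c=1) 9(c=2) 30(c=5)]
  9. access 74: MISS. Cache: [23(c=1) 74(c=1) 9(c=2) 30(c=5)]
  10. access 9: HIT, count now 3. Cache: [23(c=1) 74(c=1) 9(c=3) 30(c=5)]
  11. access 91: MISS, evict 23(c=1). Cache: [74(c=1) 91(c=1) 9(c=3) 30(c=5)]
Total: 6 hits, 5 misses, 1 evictions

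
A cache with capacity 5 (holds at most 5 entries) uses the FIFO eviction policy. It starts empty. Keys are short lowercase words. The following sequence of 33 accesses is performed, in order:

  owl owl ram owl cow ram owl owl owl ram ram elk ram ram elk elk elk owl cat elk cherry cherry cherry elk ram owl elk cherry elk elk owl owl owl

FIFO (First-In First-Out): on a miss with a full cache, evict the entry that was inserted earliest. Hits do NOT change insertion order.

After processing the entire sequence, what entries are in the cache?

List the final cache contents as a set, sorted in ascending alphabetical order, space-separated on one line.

Answer: cat cherry cow elk owl

Derivation:
FIFO simulation (capacity=5):
  1. access owl: MISS. Cache (old->new): [owl]
  2. access owl: HIT. Cache (old->new): [owl]
  3. access ram: MISS. Cache (old->new): [owl ram]
  4. access owl: HIT. Cache (old->new): [owl ram]
  5. access cow: MISS. Cache (old->new): [owl ram cow]
  6. access ram: HIT. Cache (old->new): [owl ram cow]
  7. access owl: HIT. Cache (old->new): [owl ram cow]
  8. access owl: HIT. Cache (old->new): [owl ram cow]
  9. access owl: HIT. Cache (old->new): [owl ram cow]
  10. access ram: HIT. Cache (old->new): [owl ram cow]
  11. access ram: HIT. Cache (old->new): [owl ram cow]
  12. access elk: MISS. Cache (old->new): [owl ram cow elk]
  13. access ram: HIT. Cache (old->new): [owl ram cow elk]
  14. access ram: HIT. Cache (old->new): [owl ram cow elk]
  15. access elk: HIT. Cache (old->new): [owl ram cow elk]
  16. access elk: HIT. Cache (old->new): [owl ram cow elk]
  17. access elk: HIT. Cache (old->new): [owl ram cow elk]
  18. access owl: HIT. Cache (old->new): [owl ram cow elk]
  19. access cat: MISS. Cache (old->new): [owl ram cow elk cat]
  20. access elk: HIT. Cache (old->new): [owl ram cow elk cat]
  21. access cherry: MISS, evict owl. Cache (old->new): [ram cow elk cat cherry]
  22. access cherry: HIT. Cache (old->new): [ram cow elk cat cherry]
  23. access cherry: HIT. Cache (old->new): [ram cow elk cat cherry]
  24. access elk: HIT. Cache (old->new): [ram cow elk cat cherry]
  25. access ram: HIT. Cache (old->new): [ram cow elk cat cherry]
  26. access owl: MISS, evict ram. Cache (old->new): [cow elk cat cherry owl]
  27. access elk: HIT. Cache (old->new): [cow elk cat cherry owl]
  28. access cherry: HIT. Cache (old->new): [cow elk cat cherry owl]
  29. access elk: HIT. Cache (old->new): [cow elk cat cherry owl]
  30. access elk: HIT. Cache (old->new): [cow elk cat cherry owl]
  31. access owl: HIT. Cache (old->new): [cow elk cat cherry owl]
  32. access owl: HIT. Cache (old->new): [cow elk cat cherry owl]
  33. access owl: HIT. Cache (old->new): [cow elk cat cherry owl]
Total: 26 hits, 7 misses, 2 evictions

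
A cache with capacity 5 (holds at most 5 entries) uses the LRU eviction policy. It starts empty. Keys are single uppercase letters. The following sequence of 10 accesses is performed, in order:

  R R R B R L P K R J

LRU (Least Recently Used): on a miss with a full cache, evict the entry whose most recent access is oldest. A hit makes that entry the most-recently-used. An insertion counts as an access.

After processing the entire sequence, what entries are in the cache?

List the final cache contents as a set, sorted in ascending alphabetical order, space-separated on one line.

LRU simulation (capacity=5):
  1. access R: MISS. Cache (LRU->MRU): [R]
  2. access R: HIT. Cache (LRU->MRU): [R]
  3. access R: HIT. Cache (LRU->MRU): [R]
  4. access B: MISS. Cache (LRU->MRU): [R B]
  5. access R: HIT. Cache (LRU->MRU): [B R]
  6. access L: MISS. Cache (LRU->MRU): [B R L]
  7. access P: MISS. Cache (LRU->MRU): [B R L P]
  8. access K: MISS. Cache (LRU->MRU): [B R L P K]
  9. access R: HIT. Cache (LRU->MRU): [B L P K R]
  10. access J: MISS, evict B. Cache (LRU->MRU): [L P K R J]
Total: 4 hits, 6 misses, 1 evictions

Answer: J K L P R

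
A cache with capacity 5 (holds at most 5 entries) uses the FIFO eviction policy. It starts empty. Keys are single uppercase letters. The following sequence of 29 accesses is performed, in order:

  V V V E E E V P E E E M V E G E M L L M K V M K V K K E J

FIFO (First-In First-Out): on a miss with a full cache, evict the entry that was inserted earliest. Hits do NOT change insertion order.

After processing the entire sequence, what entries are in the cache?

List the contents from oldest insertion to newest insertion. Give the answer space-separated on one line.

Answer: L K V E J

Derivation:
FIFO simulation (capacity=5):
  1. access V: MISS. Cache (old->new): [V]
  2. access V: HIT. Cache (old->new): [V]
  3. access V: HIT. Cache (old->new): [V]
  4. access E: MISS. Cache (old->new): [V E]
  5. access E: HIT. Cache (old->new): [V E]
  6. access E: HIT. Cache (old->new): [V E]
  7. access V: HIT. Cache (old->new): [V E]
  8. access P: MISS. Cache (old->new): [V E P]
  9. access E: HIT. Cache (old->new): [V E P]
  10. access E: HIT. Cache (old->new): [V E P]
  11. access E: HIT. Cache (old->new): [V E P]
  12. access M: MISS. Cache (old->new): [V E P M]
  13. access V: HIT. Cache (old->new): [V E P M]
  14. access E: HIT. Cache (old->new): [V E P M]
  15. access G: MISS. Cache (old->new): [V E P M G]
  16. access E: HIT. Cache (old->new): [V E P M G]
  17. access M: HIT. Cache (old->new): [V E P M G]
  18. access L: MISS, evict V. Cache (old->new): [E P M G L]
  19. access L: HIT. Cache (old->new): [E P M G L]
  20. access M: HIT. Cache (old->new): [E P M G L]
  21. access K: MISS, evict E. Cache (old->new): [P M G L K]
  22. access V: MISS, evict P. Cache (old->new): [M G L K V]
  23. access M: HIT. Cache (old->new): [M G L K V]
  24. access K: HIT. Cache (old->new): [M G L K V]
  25. access V: HIT. Cache (old->new): [M G L K V]
  26. access K: HIT. Cache (old->new): [M G L K V]
  27. access K: HIT. Cache (old->new): [M G L K V]
  28. access E: MISS, evict M. Cache (old->new): [G L K V E]
  29. access J: MISS, evict G. Cache (old->new): [L K V E J]
Total: 19 hits, 10 misses, 5 evictions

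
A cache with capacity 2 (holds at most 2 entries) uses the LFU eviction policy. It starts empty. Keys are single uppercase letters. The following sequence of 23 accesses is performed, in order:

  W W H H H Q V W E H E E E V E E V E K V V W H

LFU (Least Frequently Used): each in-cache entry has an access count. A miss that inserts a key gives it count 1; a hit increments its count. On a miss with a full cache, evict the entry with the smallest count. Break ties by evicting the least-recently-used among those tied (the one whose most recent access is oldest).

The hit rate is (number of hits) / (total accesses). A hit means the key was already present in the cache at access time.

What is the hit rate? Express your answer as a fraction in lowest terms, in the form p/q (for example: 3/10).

LFU simulation (capacity=2):
  1. access W: MISS. Cache: [W(c=1)]
  2. access W: HIT, count now 2. Cache: [W(c=2)]
  3. access H: MISS. Cache: [H(c=1) W(c=2)]
  4. access H: HIT, count now 2. Cache: [W(c=2) H(c=2)]
  5. access H: HIT, count now 3. Cache: [W(c=2) H(c=3)]
  6. access Q: MISS, evict W(c=2). Cache: [Q(c=1) H(c=3)]
  7. access V: MISS, evict Q(c=1). Cache: [V(c=1) H(c=3)]
  8. access W: MISS, evict V(c=1). Cache: [W(c=1) H(c=3)]
  9. access E: MISS, evict W(c=1). Cache: [E(c=1) H(c=3)]
  10. access H: HIT, count now 4. Cache: [E(c=1) H(c=4)]
  11. access E: HIT, count now 2. Cache: [E(c=2) H(c=4)]
  12. access E: HIT, count now 3. Cache: [E(c=3) H(c=4)]
  13. access E: HIT, count now 4. Cache: [H(c=4) E(c=4)]
  14. access V: MISS, evict H(c=4). Cache: [V(c=1) E(c=4)]
  15. access E: HIT, count now 5. Cache: [V(c=1) E(c=5)]
  16. access E: HIT, count now 6. Cache: [V(c=1) E(c=6)]
  17. access V: HIT, count now 2. Cache: [V(c=2) E(c=6)]
  18. access E: HIT, count now 7. Cache: [V(c=2) E(c=7)]
  19. access K: MISS, evict V(c=2). Cache: [K(c=1) E(c=7)]
  20. access V: MISS, evict K(c=1). Cache: [V(c=1) E(c=7)]
  21. access V: HIT, count now 2. Cache: [V(c=2) E(c=7)]
  22. access W: MISS, evict V(c=2). Cache: [W(c=1) E(c=7)]
  23. access H: MISS, evict W(c=1). Cache: [H(c=1) E(c=7)]
Total: 12 hits, 11 misses, 9 evictions

Hit rate = 12/23

Answer: 12/23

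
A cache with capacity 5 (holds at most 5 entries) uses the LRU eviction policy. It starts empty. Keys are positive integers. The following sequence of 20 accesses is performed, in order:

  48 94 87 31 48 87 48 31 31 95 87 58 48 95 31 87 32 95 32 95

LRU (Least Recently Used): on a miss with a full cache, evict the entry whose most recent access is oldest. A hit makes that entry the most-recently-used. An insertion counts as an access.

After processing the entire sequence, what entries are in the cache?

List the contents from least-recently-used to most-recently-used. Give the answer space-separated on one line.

Answer: 48 31 87 32 95

Derivation:
LRU simulation (capacity=5):
  1. access 48: MISS. Cache (LRU->MRU): [48]
  2. access 94: MISS. Cache (LRU->MRU): [48 94]
  3. access 87: MISS. Cache (LRU->MRU): [48 94 87]
  4. access 31: MISS. Cache (LRU->MRU): [48 94 87 31]
  5. access 48: HIT. Cache (LRU->MRU): [94 87 31 48]
  6. access 87: HIT. Cache (LRU->MRU): [94 31 48 87]
  7. access 48: HIT. Cache (LRU->MRU): [94 31 87 48]
  8. access 31: HIT. Cache (LRU->MRU): [94 87 48 31]
  9. access 31: HIT. Cache (LRU->MRU): [94 87 48 31]
  10. access 95: MISS. Cache (LRU->MRU): [94 87 48 31 95]
  11. access 87: HIT. Cache (LRU->MRU): [94 48 31 95 87]
  12. access 58: MISS, evict 94. Cache (LRU->MRU): [48 31 95 87 58]
  13. access 48: HIT. Cache (LRU->MRU): [31 95 87 58 48]
  14. access 95: HIT. Cache (LRU->MRU): [31 87 58 48 95]
  15. access 31: HIT. Cache (LRU->MRU): [87 58 48 95 31]
  16. access 87: HIT. Cache (LRU->MRU): [58 48 95 31 87]
  17. access 32: MISS, evict 58. Cache (LRU->MRU): [48 95 31 87 32]
  18. access 95: HIT. Cache (LRU->MRU): [48 31 87 32 95]
  19. access 32: HIT. Cache (LRU->MRU): [48 31 87 95 32]
  20. access 95: HIT. Cache (LRU->MRU): [48 31 87 32 95]
Total: 13 hits, 7 misses, 2 evictions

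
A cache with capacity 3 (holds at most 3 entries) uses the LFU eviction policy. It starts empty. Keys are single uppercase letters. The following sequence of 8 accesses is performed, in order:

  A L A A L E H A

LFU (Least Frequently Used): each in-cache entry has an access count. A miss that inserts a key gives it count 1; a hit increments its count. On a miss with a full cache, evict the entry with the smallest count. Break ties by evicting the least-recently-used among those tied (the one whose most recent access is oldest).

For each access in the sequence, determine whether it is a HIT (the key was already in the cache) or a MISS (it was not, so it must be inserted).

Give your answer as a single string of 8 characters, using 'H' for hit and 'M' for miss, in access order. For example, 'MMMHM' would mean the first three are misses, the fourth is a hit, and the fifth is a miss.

LFU simulation (capacity=3):
  1. access A: MISS. Cache: [A(c=1)]
  2. access L: MISS. Cache: [A(c=1) L(c=1)]
  3. access A: HIT, count now 2. Cache: [L(c=1) A(c=2)]
  4. access A: HIT, count now 3. Cache: [L(c=1) A(c=3)]
  5. access L: HIT, count now 2. Cache: [L(c=2) A(c=3)]
  6. access E: MISS. Cache: [E(c=1) L(c=2) A(c=3)]
  7. access H: MISS, evict E(c=1). Cache: [H(c=1) L(c=2) A(c=3)]
  8. access A: HIT, count now 4. Cache: [H(c=1) L(c=2) A(c=4)]
Total: 4 hits, 4 misses, 1 evictions

Answer: MMHHHMMH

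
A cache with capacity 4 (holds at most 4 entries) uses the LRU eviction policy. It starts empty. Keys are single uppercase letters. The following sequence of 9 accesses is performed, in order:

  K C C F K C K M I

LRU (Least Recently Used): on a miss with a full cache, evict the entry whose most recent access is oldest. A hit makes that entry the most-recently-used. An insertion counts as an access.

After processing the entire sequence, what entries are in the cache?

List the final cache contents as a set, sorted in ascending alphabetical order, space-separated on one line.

Answer: C I K M

Derivation:
LRU simulation (capacity=4):
  1. access K: MISS. Cache (LRU->MRU): [K]
  2. access C: MISS. Cache (LRU->MRU): [K C]
  3. access C: HIT. Cache (LRU->MRU): [K C]
  4. access F: MISS. Cache (LRU->MRU): [K C F]
  5. access K: HIT. Cache (LRU->MRU): [C F K]
  6. access C: HIT. Cache (LRU->MRU): [F K C]
  7. access K: HIT. Cache (LRU->MRU): [F C K]
  8. access M: MISS. Cache (LRU->MRU): [F C K M]
  9. access I: MISS, evict F. Cache (LRU->MRU): [C K M I]
Total: 4 hits, 5 misses, 1 evictions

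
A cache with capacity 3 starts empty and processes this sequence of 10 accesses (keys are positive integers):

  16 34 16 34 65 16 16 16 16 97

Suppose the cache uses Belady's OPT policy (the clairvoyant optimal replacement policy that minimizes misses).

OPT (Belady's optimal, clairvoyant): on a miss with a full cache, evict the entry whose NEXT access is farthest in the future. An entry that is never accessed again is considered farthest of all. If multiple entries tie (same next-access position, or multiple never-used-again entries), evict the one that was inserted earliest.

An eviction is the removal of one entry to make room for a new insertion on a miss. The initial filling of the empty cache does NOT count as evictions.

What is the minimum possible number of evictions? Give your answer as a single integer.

OPT (Belady) simulation (capacity=3):
  1. access 16: MISS. Cache: [16]
  2. access 34: MISS. Cache: [16 34]
  3. access 16: HIT. Next use of 16: step 6. Cache: [16 34]
  4. access 34: HIT. Next use of 34: never. Cache: [16 34]
  5. access 65: MISS. Cache: [16 34 65]
  6. access 16: HIT. Next use of 16: step 7. Cache: [16 34 65]
  7. access 16: HIT. Next use of 16: step 8. Cache: [16 34 65]
  8. access 16: HIT. Next use of 16: step 9. Cache: [16 34 65]
  9. access 16: HIT. Next use of 16: never. Cache: [16 34 65]
  10. access 97: MISS, evict 16 (next use: never). Cache: [34 65 97]
Total: 6 hits, 4 misses, 1 evictions

Answer: 1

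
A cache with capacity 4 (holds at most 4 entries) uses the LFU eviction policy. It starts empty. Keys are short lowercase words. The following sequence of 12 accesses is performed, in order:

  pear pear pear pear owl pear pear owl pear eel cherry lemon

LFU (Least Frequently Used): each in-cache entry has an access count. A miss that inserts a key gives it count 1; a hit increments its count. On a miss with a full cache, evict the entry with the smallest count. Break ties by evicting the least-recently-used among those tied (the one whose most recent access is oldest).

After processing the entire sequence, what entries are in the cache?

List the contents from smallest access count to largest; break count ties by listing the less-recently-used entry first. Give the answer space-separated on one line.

Answer: cherry lemon owl pear

Derivation:
LFU simulation (capacity=4):
  1. access pear: MISS. Cache: [pear(c=1)]
  2. access pear: HIT, count now 2. Cache: [pear(c=2)]
  3. access pear: HIT, count now 3. Cache: [pear(c=3)]
  4. access pear: HIT, count now 4. Cache: [pear(c=4)]
  5. access owl: MISS. Cache: [owl(c=1) pear(c=4)]
  6. access pear: HIT, count now 5. Cache: [owl(c=1) pear(c=5)]
  7. access pear: HIT, count now 6. Cache: [owl(c=1) pear(c=6)]
  8. access owl: HIT, count now 2. Cache: [owl(c=2) pear(c=6)]
  9. access pear: HIT, count now 7. Cache: [owl(c=2) pear(c=7)]
  10. access eel: MISS. Cache: [eel(c=1) owl(c=2) pear(c=7)]
  11. access cherry: MISS. Cache: [eel(c=1) cherry(c=1) owl(c=2) pear(c=7)]
  12. access lemon: MISS, evict eel(c=1). Cache: [cherry(c=1) lemon(c=1) owl(c=2) pear(c=7)]
Total: 7 hits, 5 misses, 1 evictions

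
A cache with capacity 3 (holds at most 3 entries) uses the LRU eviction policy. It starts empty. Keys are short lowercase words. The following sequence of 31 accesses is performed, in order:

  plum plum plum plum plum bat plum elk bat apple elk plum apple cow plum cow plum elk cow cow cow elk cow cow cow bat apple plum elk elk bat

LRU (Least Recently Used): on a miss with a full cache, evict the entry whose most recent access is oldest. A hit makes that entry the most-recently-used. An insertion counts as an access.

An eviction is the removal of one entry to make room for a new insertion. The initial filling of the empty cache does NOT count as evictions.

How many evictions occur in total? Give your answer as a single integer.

Answer: 9

Derivation:
LRU simulation (capacity=3):
  1. access plum: MISS. Cache (LRU->MRU): [plum]
  2. access plum: HIT. Cache (LRU->MRU): [plum]
  3. access plum: HIT. Cache (LRU->MRU): [plum]
  4. access plum: HIT. Cache (LRU->MRU): [plum]
  5. access plum: HIT. Cache (LRU->MRU): [plum]
  6. access bat: MISS. Cache (LRU->MRU): [plum bat]
  7. access plum: HIT. Cache (LRU->MRU): [bat plum]
  8. access elk: MISS. Cache (LRU->MRU): [bat plum elk]
  9. access bat: HIT. Cache (LRU->MRU): [plum elk bat]
  10. access apple: MISS, evict plum. Cache (LRU->MRU): [elk bat apple]
  11. access elk: HIT. Cache (LRU->MRU): [bat apple elk]
  12. access plum: MISS, evict bat. Cache (LRU->MRU): [apple elk plum]
  13. access apple: HIT. Cache (LRU->MRU): [elk plum apple]
  14. access cow: MISS, evict elk. Cache (LRU->MRU): [plum apple cow]
  15. access plum: HIT. Cache (LRU->MRU): [apple cow plum]
  16. access cow: HIT. Cache (LRU->MRU): [apple plum cow]
  17. access plum: HIT. Cache (LRU->MRU): [apple cow plum]
  18. access elk: MISS, evict apple. Cache (LRU->MRU): [cow plum elk]
  19. access cow: HIT. Cache (LRU->MRU): [plum elk cow]
  20. access cow: HIT. Cache (LRU->MRU): [plum elk cow]
  21. access cow: HIT. Cache (LRU->MRU): [plum elk cow]
  22. access elk: HIT. Cache (LRU->MRU): [plum cow elk]
  23. access cow: HIT. Cache (LRU->MRU): [plum elk cow]
  24. access cow: HIT. Cache (LRU->MRU): [plum elk cow]
  25. access cow: HIT. Cache (LRU->MRU): [plum elk cow]
  26. access bat: MISS, evict plum. Cache (LRU->MRU): [elk cow bat]
  27. access apple: MISS, evict elk. Cache (LRU->MRU): [cow bat apple]
  28. access plum: MISS, evict cow. Cache (LRU->MRU): [bat apple plum]
  29. access elk: MISS, evict bat. Cache (LRU->MRU): [apple plum elk]
  30. access elk: HIT. Cache (LRU->MRU): [apple plum elk]
  31. access bat: MISS, evict apple. Cache (LRU->MRU): [plum elk bat]
Total: 19 hits, 12 misses, 9 evictions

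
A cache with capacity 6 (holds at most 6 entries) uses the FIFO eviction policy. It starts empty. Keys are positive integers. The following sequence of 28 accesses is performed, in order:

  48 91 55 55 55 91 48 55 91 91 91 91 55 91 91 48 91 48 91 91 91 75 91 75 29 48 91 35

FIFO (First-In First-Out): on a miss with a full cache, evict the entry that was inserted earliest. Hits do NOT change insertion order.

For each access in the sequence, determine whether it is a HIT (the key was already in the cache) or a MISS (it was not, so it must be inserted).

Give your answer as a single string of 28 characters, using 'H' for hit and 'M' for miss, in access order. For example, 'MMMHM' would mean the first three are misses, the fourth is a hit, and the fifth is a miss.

Answer: MMMHHHHHHHHHHHHHHHHHHMHHMHHM

Derivation:
FIFO simulation (capacity=6):
  1. access 48: MISS. Cache (old->new): [48]
  2. access 91: MISS. Cache (old->new): [48 91]
  3. access 55: MISS. Cache (old->new): [48 91 55]
  4. access 55: HIT. Cache (old->new): [48 91 55]
  5. access 55: HIT. Cache (old->new): [48 91 55]
  6. access 91: HIT. Cache (old->new): [48 91 55]
  7. access 48: HIT. Cache (old->new): [48 91 55]
  8. access 55: HIT. Cache (old->new): [48 91 55]
  9. access 91: HIT. Cache (old->new): [48 91 55]
  10. access 91: HIT. Cache (old->new): [48 91 55]
  11. access 91: HIT. Cache (old->new): [48 91 55]
  12. access 91: HIT. Cache (old->new): [48 91 55]
  13. access 55: HIT. Cache (old->new): [48 91 55]
  14. access 91: HIT. Cache (old->new): [48 91 55]
  15. access 91: HIT. Cache (old->new): [48 91 55]
  16. access 48: HIT. Cache (old->new): [48 91 55]
  17. access 91: HIT. Cache (old->new): [48 91 55]
  18. access 48: HIT. Cache (old->new): [48 91 55]
  19. access 91: HIT. Cache (old->new): [48 91 55]
  20. access 91: HIT. Cache (old->new): [48 91 55]
  21. access 91: HIT. Cache (old->new): [48 91 55]
  22. access 75: MISS. Cache (old->new): [48 91 55 75]
  23. access 91: HIT. Cache (old->new): [48 91 55 75]
  24. access 75: HIT. Cache (old->new): [48 91 55 75]
  25. access 29: MISS. Cache (old->new): [48 91 55 75 29]
  26. access 48: HIT. Cache (old->new): [48 91 55 75 29]
  27. access 91: HIT. Cache (old->new): [48 91 55 75 29]
  28. access 35: MISS. Cache (old->new): [48 91 55 75 29 35]
Total: 22 hits, 6 misses, 0 evictions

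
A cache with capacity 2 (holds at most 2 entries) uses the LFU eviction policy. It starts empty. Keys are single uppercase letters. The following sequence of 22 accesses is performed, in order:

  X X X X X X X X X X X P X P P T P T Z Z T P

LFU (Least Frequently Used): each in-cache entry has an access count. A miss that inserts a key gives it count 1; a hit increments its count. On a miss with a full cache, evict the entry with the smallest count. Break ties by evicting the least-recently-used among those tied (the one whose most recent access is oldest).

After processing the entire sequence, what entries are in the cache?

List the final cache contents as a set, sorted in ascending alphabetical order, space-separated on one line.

Answer: P X

Derivation:
LFU simulation (capacity=2):
  1. access X: MISS. Cache: [X(c=1)]
  2. access X: HIT, count now 2. Cache: [X(c=2)]
  3. access X: HIT, count now 3. Cache: [X(c=3)]
  4. access X: HIT, count now 4. Cache: [X(c=4)]
  5. access X: HIT, count now 5. Cache: [X(c=5)]
  6. access X: HIT, count now 6. Cache: [X(c=6)]
  7. access X: HIT, count now 7. Cache: [X(c=7)]
  8. access X: HIT, count now 8. Cache: [X(c=8)]
  9. access X: HIT, count now 9. Cache: [X(c=9)]
  10. access X: HIT, count now 10. Cache: [X(c=10)]
  11. access X: HIT, count now 11. Cache: [X(c=11)]
  12. access P: MISS. Cache: [P(c=1) X(c=11)]
  13. access X: HIT, count now 12. Cache: [P(c=1) X(c=12)]
  14. access P: HIT, count now 2. Cache: [P(c=2) X(c=12)]
  15. access P: HIT, count now 3. Cache: [P(c=3) X(c=12)]
  16. access T: MISS, evict P(c=3). Cache: [T(c=1) X(c=12)]
  17. access P: MISS, evict T(c=1). Cache: [P(c=1) X(c=12)]
  18. access T: MISS, evict P(c=1). Cache: [T(c=1) X(c=12)]
  19. access Z: MISS, evict T(c=1). Cache: [Z(c=1) X(c=12)]
  20. access Z: HIT, count now 2. Cache: [Z(c=2) X(c=12)]
  21. access T: MISS, evict Z(c=2). Cache: [T(c=1) X(c=12)]
  22. access P: MISS, evict T(c=1). Cache: [P(c=1) X(c=12)]
Total: 14 hits, 8 misses, 6 evictions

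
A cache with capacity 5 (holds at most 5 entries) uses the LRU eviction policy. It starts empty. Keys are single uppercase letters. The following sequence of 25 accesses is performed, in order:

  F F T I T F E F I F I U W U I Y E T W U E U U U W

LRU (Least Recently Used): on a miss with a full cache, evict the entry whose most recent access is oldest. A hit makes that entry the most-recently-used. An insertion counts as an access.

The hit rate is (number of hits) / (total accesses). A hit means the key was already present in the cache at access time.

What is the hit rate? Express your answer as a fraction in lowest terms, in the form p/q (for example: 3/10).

LRU simulation (capacity=5):
  1. access F: MISS. Cache (LRU->MRU): [F]
  2. access F: HIT. Cache (LRU->MRU): [F]
  3. access T: MISS. Cache (LRU->MRU): [F T]
  4. access I: MISS. Cache (LRU->MRU): [F T I]
  5. access T: HIT. Cache (LRU->MRU): [F I T]
  6. access F: HIT. Cache (LRU->MRU): [I T F]
  7. access E: MISS. Cache (LRU->MRU): [I T F E]
  8. access F: HIT. Cache (LRU->MRU): [I T E F]
  9. access I: HIT. Cache (LRU->MRU): [T E F I]
  10. access F: HIT. Cache (LRU->MRU): [T E I F]
  11. access I: HIT. Cache (LRU->MRU): [T E F I]
  12. access U: MISS. Cache (LRU->MRU): [T E F I U]
  13. access W: MISS, evict T. Cache (LRU->MRU): [E F I U W]
  14. access U: HIT. Cache (LRU->MRU): [E F I W U]
  15. access I: HIT. Cache (LRU->MRU): [E F W U I]
  16. access Y: MISS, evict E. Cache (LRU->MRU): [F W U I Y]
  17. access E: MISS, evict F. Cache (LRU->MRU): [W U I Y E]
  18. access T: MISS, evict W. Cache (LRU->MRU): [U I Y E T]
  19. access W: MISS, evict U. Cache (LRU->MRU): [I Y E T W]
  20. access U: MISS, evict I. Cache (LRU->MRU): [Y E T W U]
  21. access E: HIT. Cache (LRU->MRU): [Y T W U E]
  22. access U: HIT. Cache (LRU->MRU): [Y T W E U]
  23. access U: HIT. Cache (LRU->MRU): [Y T W E U]
  24. access U: HIT. Cache (LRU->MRU): [Y T W E U]
  25. access W: HIT. Cache (LRU->MRU): [Y T E U W]
Total: 14 hits, 11 misses, 6 evictions

Hit rate = 14/25

Answer: 14/25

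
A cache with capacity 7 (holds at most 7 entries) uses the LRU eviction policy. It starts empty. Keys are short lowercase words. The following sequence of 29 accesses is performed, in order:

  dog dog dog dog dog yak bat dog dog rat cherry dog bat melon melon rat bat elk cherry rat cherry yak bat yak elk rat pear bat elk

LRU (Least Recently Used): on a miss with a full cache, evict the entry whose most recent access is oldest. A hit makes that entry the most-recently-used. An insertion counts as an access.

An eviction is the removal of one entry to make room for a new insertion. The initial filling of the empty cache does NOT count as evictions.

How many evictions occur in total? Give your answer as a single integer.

LRU simulation (capacity=7):
  1. access dog: MISS. Cache (LRU->MRU): [dog]
  2. access dog: HIT. Cache (LRU->MRU): [dog]
  3. access dog: HIT. Cache (LRU->MRU): [dog]
  4. access dog: HIT. Cache (LRU->MRU): [dog]
  5. access dog: HIT. Cache (LRU->MRU): [dog]
  6. access yak: MISS. Cache (LRU->MRU): [dog yak]
  7. access bat: MISS. Cache (LRU->MRU): [dog yak bat]
  8. access dog: HIT. Cache (LRU->MRU): [yak bat dog]
  9. access dog: HIT. Cache (LRU->MRU): [yak bat dog]
  10. access rat: MISS. Cache (LRU->MRU): [yak bat dog rat]
  11. access cherry: MISS. Cache (LRU->MRU): [yak bat dog rat cherry]
  12. access dog: HIT. Cache (LRU->MRU): [yak bat rat cherry dog]
  13. access bat: HIT. Cache (LRU->MRU): [yak rat cherry dog bat]
  14. access melon: MISS. Cache (LRU->MRU): [yak rat cherry dog bat melon]
  15. access melon: HIT. Cache (LRU->MRU): [yak rat cherry dog bat melon]
  16. access rat: HIT. Cache (LRU->MRU): [yak cherry dog bat melon rat]
  17. access bat: HIT. Cache (LRU->MRU): [yak cherry dog melon rat bat]
  18. access elk: MISS. Cache (LRU->MRU): [yak cherry dog melon rat bat elk]
  19. access cherry: HIT. Cache (LRU->MRU): [yak dog melon rat bat elk cherry]
  20. access rat: HIT. Cache (LRU->MRU): [yak dog melon bat elk cherry rat]
  21. access cherry: HIT. Cache (LRU->MRU): [yak dog melon bat elk rat cherry]
  22. access yak: HIT. Cache (LRU->MRU): [dog melon bat elk rat cherry yak]
  23. access bat: HIT. Cache (LRU->MRU): [dog melon elk rat cherry yak bat]
  24. access yak: HIT. Cache (LRU->MRU): [dog melon elk rat cherry bat yak]
  25. access elk: HIT. Cache (LRU->MRU): [dog melon rat cherry bat yak elk]
  26. access rat: HIT. Cache (LRU->MRU): [dog melon cherry bat yak elk rat]
  27. access pear: MISS, evict dog. Cache (LRU->MRU): [melon cherry bat yak elk rat pear]
  28. access bat: HIT. Cache (LRU->MRU): [melon cherry yak elk rat pear bat]
  29. access elk: HIT. Cache (LRU->MRU): [melon cherry yak rat pear bat elk]
Total: 21 hits, 8 misses, 1 evictions

Answer: 1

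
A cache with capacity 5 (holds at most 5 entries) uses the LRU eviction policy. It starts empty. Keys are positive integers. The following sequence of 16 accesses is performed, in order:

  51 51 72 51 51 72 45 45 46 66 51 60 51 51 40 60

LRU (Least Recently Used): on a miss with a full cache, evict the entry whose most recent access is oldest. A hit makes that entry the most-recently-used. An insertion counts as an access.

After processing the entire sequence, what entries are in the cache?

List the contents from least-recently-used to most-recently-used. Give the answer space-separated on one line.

Answer: 46 66 51 40 60

Derivation:
LRU simulation (capacity=5):
  1. access 51: MISS. Cache (LRU->MRU): [51]
  2. access 51: HIT. Cache (LRU->MRU): [51]
  3. access 72: MISS. Cache (LRU->MRU): [51 72]
  4. access 51: HIT. Cache (LRU->MRU): [72 51]
  5. access 51: HIT. Cache (LRU->MRU): [72 51]
  6. access 72: HIT. Cache (LRU->MRU): [51 72]
  7. access 45: MISS. Cache (LRU->MRU): [51 72 45]
  8. access 45: HIT. Cache (LRU->MRU): [51 72 45]
  9. access 46: MISS. Cache (LRU->MRU): [51 72 45 46]
  10. access 66: MISS. Cache (LRU->MRU): [51 72 45 46 66]
  11. access 51: HIT. Cache (LRU->MRU): [72 45 46 66 51]
  12. access 60: MISS, evict 72. Cache (LRU->MRU): [45 46 66 51 60]
  13. access 51: HIT. Cache (LRU->MRU): [45 46 66 60 51]
  14. access 51: HIT. Cache (LRU->MRU): [45 46 66 60 51]
  15. access 40: MISS, evict 45. Cache (LRU->MRU): [46 66 60 51 40]
  16. access 60: HIT. Cache (LRU->MRU): [46 66 51 40 60]
Total: 9 hits, 7 misses, 2 evictions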